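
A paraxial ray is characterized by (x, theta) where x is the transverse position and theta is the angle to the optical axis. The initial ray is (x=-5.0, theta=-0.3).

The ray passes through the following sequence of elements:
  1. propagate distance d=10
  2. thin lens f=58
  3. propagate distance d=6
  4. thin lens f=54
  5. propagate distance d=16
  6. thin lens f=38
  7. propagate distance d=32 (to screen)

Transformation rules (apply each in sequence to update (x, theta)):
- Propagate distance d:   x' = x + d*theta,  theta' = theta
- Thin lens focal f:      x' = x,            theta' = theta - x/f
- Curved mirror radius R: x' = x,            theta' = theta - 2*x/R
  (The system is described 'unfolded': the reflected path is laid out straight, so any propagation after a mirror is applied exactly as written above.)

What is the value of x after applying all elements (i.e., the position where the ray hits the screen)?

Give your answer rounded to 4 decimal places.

Answer: -1.2756

Derivation:
Initial: x=-5.0000 theta=-0.3000
After 1 (propagate distance d=10): x=-8.0000 theta=-0.3000
After 2 (thin lens f=58): x=-8.0000 theta=-47/290 (≈-0.1621)
After 3 (propagate distance d=6): x=-1301/145 (≈-8.9724) theta=-47/290 (≈-0.1621)
After 4 (thin lens f=54): x=-1301/145 (≈-8.9724) theta=16/3915 (≈0.0041)
After 5 (propagate distance d=16): x=-34871/3915 (≈-8.9070) theta=16/3915 (≈0.0041)
After 6 (thin lens f=38): x=-34871/3915 (≈-8.9070) theta=35479/148770 (≈0.2385)
After 7 (propagate distance d=32 (to screen)): x=-18977/14877 (≈-1.2756) theta=35479/148770 (≈0.2385)
Rounded to 4 decimal places: x = -1.2756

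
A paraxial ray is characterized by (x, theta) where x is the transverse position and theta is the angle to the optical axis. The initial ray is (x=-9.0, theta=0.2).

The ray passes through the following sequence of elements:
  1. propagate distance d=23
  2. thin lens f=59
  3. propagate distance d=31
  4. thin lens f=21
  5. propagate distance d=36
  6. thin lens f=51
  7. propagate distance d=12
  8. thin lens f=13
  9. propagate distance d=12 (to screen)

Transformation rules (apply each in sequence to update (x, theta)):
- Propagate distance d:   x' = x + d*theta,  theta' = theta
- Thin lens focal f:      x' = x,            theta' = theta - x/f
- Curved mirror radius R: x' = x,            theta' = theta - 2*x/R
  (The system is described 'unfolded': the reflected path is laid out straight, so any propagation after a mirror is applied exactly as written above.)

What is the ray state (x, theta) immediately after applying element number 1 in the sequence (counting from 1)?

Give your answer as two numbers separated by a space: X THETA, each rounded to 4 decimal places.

Initial: x=-9.0000 theta=0.2000
After 1 (propagate distance d=23): x=-4.4000 theta=0.2000
Rounded to 4 decimal places: x = -4.4000, theta = 0.2000

Answer: -4.4000 0.2000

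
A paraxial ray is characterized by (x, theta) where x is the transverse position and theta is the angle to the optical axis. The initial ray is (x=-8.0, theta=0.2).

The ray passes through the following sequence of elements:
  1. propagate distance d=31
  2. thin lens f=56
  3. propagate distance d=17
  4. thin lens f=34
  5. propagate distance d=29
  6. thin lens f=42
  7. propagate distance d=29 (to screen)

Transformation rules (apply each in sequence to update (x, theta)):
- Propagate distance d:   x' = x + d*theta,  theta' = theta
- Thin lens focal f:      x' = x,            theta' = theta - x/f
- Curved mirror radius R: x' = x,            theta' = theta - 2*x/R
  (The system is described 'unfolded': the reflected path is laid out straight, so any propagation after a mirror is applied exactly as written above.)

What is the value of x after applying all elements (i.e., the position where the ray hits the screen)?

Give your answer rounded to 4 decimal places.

Answer: 7.0828

Derivation:
Initial: x=-8.0000 theta=0.2000
After 1 (propagate distance d=31): x=-1.8000 theta=0.2000
After 2 (thin lens f=56): x=-1.8000 theta=13/56 (≈0.2321)
After 3 (propagate distance d=17): x=601/280 (≈2.1464) theta=13/56 (≈0.2321)
After 4 (thin lens f=34): x=601/280 (≈2.1464) theta=1609/9520 (≈0.1690)
After 5 (propagate distance d=29): x=1917/272 (≈7.0478) theta=1609/9520 (≈0.1690)
After 6 (thin lens f=42): x=1917/272 (≈7.0478) theta=23/19040 (≈0.0012)
After 7 (propagate distance d=29 (to screen)): x=134857/19040 (≈7.0828) theta=23/19040 (≈0.0012)
Rounded to 4 decimal places: x = 7.0828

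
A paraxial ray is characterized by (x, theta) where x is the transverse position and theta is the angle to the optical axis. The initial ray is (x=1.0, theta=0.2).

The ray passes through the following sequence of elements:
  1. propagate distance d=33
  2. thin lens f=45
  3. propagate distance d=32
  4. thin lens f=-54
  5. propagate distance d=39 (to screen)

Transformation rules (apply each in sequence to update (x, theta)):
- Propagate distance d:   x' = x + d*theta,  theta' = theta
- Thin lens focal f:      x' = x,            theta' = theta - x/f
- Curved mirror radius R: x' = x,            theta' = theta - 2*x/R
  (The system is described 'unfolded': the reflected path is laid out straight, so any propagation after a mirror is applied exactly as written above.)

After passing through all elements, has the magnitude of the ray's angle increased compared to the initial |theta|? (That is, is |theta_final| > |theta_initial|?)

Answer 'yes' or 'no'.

Initial: x=1.0000 theta=0.2000
After 1 (propagate distance d=33): x=7.6000 theta=0.2000
After 2 (thin lens f=45): x=7.6000 theta=7/225 (≈0.0311)
After 3 (propagate distance d=32): x=1934/225 (≈8.5956) theta=7/225 (≈0.0311)
After 4 (thin lens f=-54): x=1934/225 (≈8.5956) theta=1156/6075 (≈0.1903)
After 5 (propagate distance d=39 (to screen)): x=32434/2025 (≈16.0168) theta=1156/6075 (≈0.1903)
|theta_initial|=0.2000 |theta_final|=1156/6075 (≈0.1903) -> not increased

Answer: no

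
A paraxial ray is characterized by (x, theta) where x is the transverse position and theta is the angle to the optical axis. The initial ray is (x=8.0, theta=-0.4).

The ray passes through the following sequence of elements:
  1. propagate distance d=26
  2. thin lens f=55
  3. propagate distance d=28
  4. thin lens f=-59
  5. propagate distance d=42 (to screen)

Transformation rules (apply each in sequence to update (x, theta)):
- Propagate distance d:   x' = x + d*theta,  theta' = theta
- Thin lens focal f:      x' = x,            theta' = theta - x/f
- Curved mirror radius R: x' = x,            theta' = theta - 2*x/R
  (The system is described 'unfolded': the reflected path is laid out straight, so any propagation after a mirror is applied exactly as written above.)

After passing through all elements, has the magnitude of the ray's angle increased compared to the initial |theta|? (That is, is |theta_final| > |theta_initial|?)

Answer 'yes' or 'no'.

Initial: x=8.0000 theta=-0.4000
After 1 (propagate distance d=26): x=-2.4000 theta=-0.4000
After 2 (thin lens f=55): x=-2.4000 theta=-98/275 (≈-0.3564)
After 3 (propagate distance d=28): x=-3404/275 (≈-12.3782) theta=-98/275 (≈-0.3564)
After 4 (thin lens f=-59): x=-3404/275 (≈-12.3782) theta=-9186/16225 (≈-0.5662)
After 5 (propagate distance d=42 (to screen)): x=-586648/16225 (≈-36.1570) theta=-9186/16225 (≈-0.5662)
|theta_initial|=0.4000 |theta_final|=9186/16225 (≈0.5662) -> increased

Answer: yes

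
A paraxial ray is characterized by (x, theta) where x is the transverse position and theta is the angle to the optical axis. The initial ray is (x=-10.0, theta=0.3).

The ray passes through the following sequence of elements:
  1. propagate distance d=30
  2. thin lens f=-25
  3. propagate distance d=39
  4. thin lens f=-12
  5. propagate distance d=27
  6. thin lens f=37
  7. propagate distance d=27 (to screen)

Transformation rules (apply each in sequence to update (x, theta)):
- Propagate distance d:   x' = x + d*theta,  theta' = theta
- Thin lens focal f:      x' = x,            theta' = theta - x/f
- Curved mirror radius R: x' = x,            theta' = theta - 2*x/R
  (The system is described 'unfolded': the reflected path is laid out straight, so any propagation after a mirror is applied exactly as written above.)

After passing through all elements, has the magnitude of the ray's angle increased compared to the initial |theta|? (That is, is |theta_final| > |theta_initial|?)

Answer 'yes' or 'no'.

Answer: no

Derivation:
Initial: x=-10.0000 theta=0.3000
After 1 (propagate distance d=30): x=-1.0000 theta=0.3000
After 2 (thin lens f=-25): x=-1.0000 theta=0.2600
After 3 (propagate distance d=39): x=9.1400 theta=0.2600
After 4 (thin lens f=-12): x=9.1400 theta=613/600 (≈1.0217)
After 5 (propagate distance d=27): x=36.7250 theta=613/600 (≈1.0217)
After 6 (thin lens f=37): x=36.7250 theta=323/11100 (≈0.0291)
After 7 (propagate distance d=27 (to screen)): x=277579/7400 (≈37.5107) theta=323/11100 (≈0.0291)
|theta_initial|=0.3000 |theta_final|=323/11100 (≈0.0291) -> not increased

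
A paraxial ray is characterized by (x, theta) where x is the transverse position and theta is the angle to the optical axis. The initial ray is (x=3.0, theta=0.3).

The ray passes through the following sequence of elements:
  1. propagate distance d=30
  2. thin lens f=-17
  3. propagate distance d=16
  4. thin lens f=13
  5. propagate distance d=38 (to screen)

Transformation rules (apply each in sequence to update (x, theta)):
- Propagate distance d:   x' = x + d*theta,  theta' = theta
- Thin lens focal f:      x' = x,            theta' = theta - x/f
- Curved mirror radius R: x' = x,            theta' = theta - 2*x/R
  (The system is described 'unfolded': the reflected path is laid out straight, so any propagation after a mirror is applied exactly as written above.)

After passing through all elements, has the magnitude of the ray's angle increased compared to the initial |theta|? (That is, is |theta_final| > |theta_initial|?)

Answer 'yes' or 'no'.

Answer: yes

Derivation:
Initial: x=3.0000 theta=0.3000
After 1 (propagate distance d=30): x=12.0000 theta=0.3000
After 2 (thin lens f=-17): x=12.0000 theta=171/170 (≈1.0059)
After 3 (propagate distance d=16): x=2388/85 (≈28.0941) theta=171/170 (≈1.0059)
After 4 (thin lens f=13): x=2388/85 (≈28.0941) theta=-2553/2210 (≈-1.1552)
After 5 (propagate distance d=38 (to screen)): x=-17463/1105 (≈-15.8036) theta=-2553/2210 (≈-1.1552)
|theta_initial|=0.3000 |theta_final|=2553/2210 (≈1.1552) -> increased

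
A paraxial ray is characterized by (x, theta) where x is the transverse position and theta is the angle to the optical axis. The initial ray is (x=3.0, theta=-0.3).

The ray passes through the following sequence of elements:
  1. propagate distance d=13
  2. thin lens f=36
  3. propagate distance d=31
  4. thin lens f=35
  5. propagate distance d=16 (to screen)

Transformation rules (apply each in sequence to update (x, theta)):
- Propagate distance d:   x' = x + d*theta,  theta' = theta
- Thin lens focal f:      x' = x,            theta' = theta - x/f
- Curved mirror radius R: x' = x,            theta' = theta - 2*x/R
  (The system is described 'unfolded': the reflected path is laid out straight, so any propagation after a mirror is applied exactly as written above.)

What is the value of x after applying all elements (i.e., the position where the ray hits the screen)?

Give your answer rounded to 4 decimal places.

Initial: x=3.0000 theta=-0.3000
After 1 (propagate distance d=13): x=-0.9000 theta=-0.3000
After 2 (thin lens f=36): x=-0.9000 theta=-0.2750
After 3 (propagate distance d=31): x=-9.4250 theta=-0.2750
After 4 (thin lens f=35): x=-9.4250 theta=-1/175 (≈-0.0057)
After 5 (propagate distance d=16 (to screen)): x=-13323/1400 (≈-9.5164) theta=-1/175 (≈-0.0057)
Rounded to 4 decimal places: x = -9.5164

Answer: -9.5164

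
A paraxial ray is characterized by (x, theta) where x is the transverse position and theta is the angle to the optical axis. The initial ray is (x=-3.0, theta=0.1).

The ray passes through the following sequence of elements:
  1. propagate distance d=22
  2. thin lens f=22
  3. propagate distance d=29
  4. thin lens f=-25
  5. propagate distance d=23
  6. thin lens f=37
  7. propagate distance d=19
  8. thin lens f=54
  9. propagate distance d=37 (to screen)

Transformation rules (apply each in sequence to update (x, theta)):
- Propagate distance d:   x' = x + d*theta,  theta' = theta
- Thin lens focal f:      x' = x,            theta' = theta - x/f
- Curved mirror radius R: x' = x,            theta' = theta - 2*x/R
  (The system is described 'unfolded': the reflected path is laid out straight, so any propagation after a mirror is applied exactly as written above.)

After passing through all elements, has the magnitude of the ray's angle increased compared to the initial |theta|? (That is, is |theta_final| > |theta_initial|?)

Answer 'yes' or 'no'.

Initial: x=-3.0000 theta=0.1000
After 1 (propagate distance d=22): x=-0.8000 theta=0.1000
After 2 (thin lens f=22): x=-0.8000 theta=3/22 (≈0.1364)
After 3 (propagate distance d=29): x=347/110 (≈3.1545) theta=3/22 (≈0.1364)
After 4 (thin lens f=-25): x=347/110 (≈3.1545) theta=361/1375 (≈0.2625)
After 5 (propagate distance d=23): x=25281/2750 (≈9.1931) theta=361/1375 (≈0.2625)
After 6 (thin lens f=37): x=25281/2750 (≈9.1931) theta=1433/101750 (≈0.0141)
After 7 (propagate distance d=19): x=481312/50875 (≈9.4607) theta=1433/101750 (≈0.0141)
After 8 (thin lens f=54): x=481312/50875 (≈9.4607) theta=-442621/2747250 (≈-0.1611)
After 9 (propagate distance d=37 (to screen)): x=9613871/2747250 (≈3.4995) theta=-442621/2747250 (≈-0.1611)
|theta_initial|=0.1000 |theta_final|=442621/2747250 (≈0.1611) -> increased

Answer: yes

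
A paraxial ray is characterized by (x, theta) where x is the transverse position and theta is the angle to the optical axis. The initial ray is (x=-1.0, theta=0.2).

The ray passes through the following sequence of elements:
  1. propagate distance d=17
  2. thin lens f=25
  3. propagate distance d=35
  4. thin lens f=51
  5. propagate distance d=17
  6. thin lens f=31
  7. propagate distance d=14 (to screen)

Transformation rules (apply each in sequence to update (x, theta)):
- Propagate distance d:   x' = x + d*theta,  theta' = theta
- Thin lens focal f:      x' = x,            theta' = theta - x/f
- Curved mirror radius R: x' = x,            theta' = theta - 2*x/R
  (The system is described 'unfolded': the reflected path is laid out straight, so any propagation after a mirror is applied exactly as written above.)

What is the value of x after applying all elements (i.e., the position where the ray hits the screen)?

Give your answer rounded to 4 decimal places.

Initial: x=-1.0000 theta=0.2000
After 1 (propagate distance d=17): x=2.4000 theta=0.2000
After 2 (thin lens f=25): x=2.4000 theta=0.1040
After 3 (propagate distance d=35): x=6.0400 theta=0.1040
After 4 (thin lens f=51): x=6.0400 theta=-92/6375 (≈-0.0144)
After 5 (propagate distance d=17): x=2173/375 (≈5.7947) theta=-92/6375 (≈-0.0144)
After 6 (thin lens f=31): x=2173/375 (≈5.7947) theta=-39793/197625 (≈-0.2014)
After 7 (propagate distance d=14 (to screen)): x=196023/65875 (≈2.9757) theta=-39793/197625 (≈-0.2014)
Rounded to 4 decimal places: x = 2.9757

Answer: 2.9757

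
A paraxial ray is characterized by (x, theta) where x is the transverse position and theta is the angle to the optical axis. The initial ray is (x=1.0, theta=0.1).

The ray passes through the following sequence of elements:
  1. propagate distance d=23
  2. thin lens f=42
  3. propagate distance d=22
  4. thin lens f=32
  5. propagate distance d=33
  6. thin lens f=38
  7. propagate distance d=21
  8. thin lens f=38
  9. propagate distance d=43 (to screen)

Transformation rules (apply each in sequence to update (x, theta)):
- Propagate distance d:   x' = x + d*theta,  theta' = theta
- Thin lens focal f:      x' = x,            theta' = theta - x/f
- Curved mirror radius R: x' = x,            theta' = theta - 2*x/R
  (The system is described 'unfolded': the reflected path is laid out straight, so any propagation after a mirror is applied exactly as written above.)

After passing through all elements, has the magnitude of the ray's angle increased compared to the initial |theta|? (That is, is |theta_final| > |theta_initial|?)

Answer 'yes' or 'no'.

Initial: x=1.0000 theta=0.1000
After 1 (propagate distance d=23): x=3.3000 theta=0.1000
After 2 (thin lens f=42): x=3.3000 theta=3/140 (≈0.0214)
After 3 (propagate distance d=22): x=132/35 (≈3.7714) theta=3/140 (≈0.0214)
After 4 (thin lens f=32): x=132/35 (≈3.7714) theta=-27/280 (≈-0.0964)
After 5 (propagate distance d=33): x=33/56 (≈0.5893) theta=-27/280 (≈-0.0964)
After 6 (thin lens f=38): x=33/56 (≈0.5893) theta=-1191/10640 (≈-0.1119)
After 7 (propagate distance d=21): x=-18741/10640 (≈-1.7614) theta=-1191/10640 (≈-0.1119)
After 8 (thin lens f=38): x=-18741/10640 (≈-1.7614) theta=-26517/404320 (≈-0.0656)
After 9 (propagate distance d=43 (to screen)): x=-264627/57760 (≈-4.5815) theta=-26517/404320 (≈-0.0656)
|theta_initial|=0.1000 |theta_final|=26517/404320 (≈0.0656) -> not increased

Answer: no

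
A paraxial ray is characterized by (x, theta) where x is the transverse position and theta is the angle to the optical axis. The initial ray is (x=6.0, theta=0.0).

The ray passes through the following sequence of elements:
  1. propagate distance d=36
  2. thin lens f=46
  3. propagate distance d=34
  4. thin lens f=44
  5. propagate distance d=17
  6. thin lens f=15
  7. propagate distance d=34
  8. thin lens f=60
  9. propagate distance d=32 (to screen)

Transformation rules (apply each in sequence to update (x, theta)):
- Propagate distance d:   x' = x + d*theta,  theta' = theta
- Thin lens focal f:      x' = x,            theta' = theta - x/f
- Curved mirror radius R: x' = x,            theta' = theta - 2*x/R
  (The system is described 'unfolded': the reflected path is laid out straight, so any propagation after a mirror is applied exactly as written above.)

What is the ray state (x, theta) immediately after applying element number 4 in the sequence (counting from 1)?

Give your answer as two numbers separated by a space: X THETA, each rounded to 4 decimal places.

Initial: x=6.0000 theta=0.0000
After 1 (propagate distance d=36): x=6.0000 theta=0.0000
After 2 (thin lens f=46): x=6.0000 theta=-3/23 (≈-0.1304)
After 3 (propagate distance d=34): x=36/23 (≈1.5652) theta=-3/23 (≈-0.1304)
After 4 (thin lens f=44): x=36/23 (≈1.5652) theta=-42/253 (≈-0.1660)
Rounded to 4 decimal places: x = 1.5652, theta = -0.1660

Answer: 1.5652 -0.1660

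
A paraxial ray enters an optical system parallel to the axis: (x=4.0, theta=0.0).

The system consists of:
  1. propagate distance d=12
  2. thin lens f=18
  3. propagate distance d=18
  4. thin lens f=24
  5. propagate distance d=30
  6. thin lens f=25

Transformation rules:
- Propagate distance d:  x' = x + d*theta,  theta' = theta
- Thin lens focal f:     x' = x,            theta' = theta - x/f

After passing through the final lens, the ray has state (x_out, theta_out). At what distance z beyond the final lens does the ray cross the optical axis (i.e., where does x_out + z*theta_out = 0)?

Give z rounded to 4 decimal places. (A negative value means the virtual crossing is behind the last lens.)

Answer: 150.0000

Derivation:
Initial: x=4.0000 theta=0.0000
After 1 (propagate distance d=12): x=4.0000 theta=0.0000
After 2 (thin lens f=18): x=4.0000 theta=-2/9 (≈-0.2222)
After 3 (propagate distance d=18): x=0.0000 theta=-2/9 (≈-0.2222)
After 4 (thin lens f=24): x=0.0000 theta=-2/9 (≈-0.2222)
After 5 (propagate distance d=30): x=-20/3 (≈-6.6667) theta=-2/9 (≈-0.2222)
After 6 (thin lens f=25): x=-20/3 (≈-6.6667) theta=2/45 (≈0.0444)
z_focus = -x_out/theta_out = -(-20/3)/(2/45) = 150.0000
Rounded to 4 decimal places: z = 150.0000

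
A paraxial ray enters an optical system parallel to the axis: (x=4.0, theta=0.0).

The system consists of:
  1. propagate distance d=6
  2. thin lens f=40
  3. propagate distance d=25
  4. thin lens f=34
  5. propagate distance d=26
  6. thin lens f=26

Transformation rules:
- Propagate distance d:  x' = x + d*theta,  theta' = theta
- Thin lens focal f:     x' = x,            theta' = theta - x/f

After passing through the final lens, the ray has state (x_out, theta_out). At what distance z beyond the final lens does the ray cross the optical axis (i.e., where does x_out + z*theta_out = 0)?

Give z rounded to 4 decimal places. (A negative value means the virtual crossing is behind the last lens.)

Initial: x=4.0000 theta=0.0000
After 1 (propagate distance d=6): x=4.0000 theta=0.0000
After 2 (thin lens f=40): x=4.0000 theta=-0.1000
After 3 (propagate distance d=25): x=1.5000 theta=-0.1000
After 4 (thin lens f=34): x=1.5000 theta=-49/340 (≈-0.1441)
After 5 (propagate distance d=26): x=-191/85 (≈-2.2471) theta=-49/340 (≈-0.1441)
After 6 (thin lens f=26): x=-191/85 (≈-2.2471) theta=-3/52 (≈-0.0577)
z_focus = -x_out/theta_out = -(-191/85)/(-3/52) = -9932/255 ≈ -38.9490
Rounded to 4 decimal places: z = -38.9490

Answer: -38.9490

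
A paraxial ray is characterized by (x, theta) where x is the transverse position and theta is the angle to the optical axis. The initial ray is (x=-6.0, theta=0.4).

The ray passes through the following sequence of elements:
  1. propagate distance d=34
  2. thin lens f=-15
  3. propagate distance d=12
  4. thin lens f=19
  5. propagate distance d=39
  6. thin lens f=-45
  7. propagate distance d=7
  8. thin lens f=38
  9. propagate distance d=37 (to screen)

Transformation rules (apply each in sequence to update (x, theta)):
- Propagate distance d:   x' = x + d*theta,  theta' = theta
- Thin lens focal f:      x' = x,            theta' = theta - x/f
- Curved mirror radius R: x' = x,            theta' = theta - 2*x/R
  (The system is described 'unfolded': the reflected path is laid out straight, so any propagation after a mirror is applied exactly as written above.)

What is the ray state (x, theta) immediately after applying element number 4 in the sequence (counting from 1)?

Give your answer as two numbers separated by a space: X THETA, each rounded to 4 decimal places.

Answer: 18.4800 -0.0660

Derivation:
Initial: x=-6.0000 theta=0.4000
After 1 (propagate distance d=34): x=7.6000 theta=0.4000
After 2 (thin lens f=-15): x=7.6000 theta=68/75 (≈0.9067)
After 3 (propagate distance d=12): x=18.4800 theta=68/75 (≈0.9067)
After 4 (thin lens f=19): x=18.4800 theta=-94/1425 (≈-0.0660)
Rounded to 4 decimal places: x = 18.4800, theta = -0.0660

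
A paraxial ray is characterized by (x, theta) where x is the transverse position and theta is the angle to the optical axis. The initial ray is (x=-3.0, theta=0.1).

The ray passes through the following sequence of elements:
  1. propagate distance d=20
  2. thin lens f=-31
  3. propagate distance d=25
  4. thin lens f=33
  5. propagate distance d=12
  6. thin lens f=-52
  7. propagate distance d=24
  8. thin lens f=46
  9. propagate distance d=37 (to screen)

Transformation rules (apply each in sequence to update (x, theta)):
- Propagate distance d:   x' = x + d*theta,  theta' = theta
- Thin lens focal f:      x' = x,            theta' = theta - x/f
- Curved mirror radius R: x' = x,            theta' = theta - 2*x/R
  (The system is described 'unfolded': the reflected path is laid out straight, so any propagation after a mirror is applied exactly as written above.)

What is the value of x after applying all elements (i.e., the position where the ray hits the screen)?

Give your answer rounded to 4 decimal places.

Answer: 3.1993

Derivation:
Initial: x=-3.0000 theta=0.1000
After 1 (propagate distance d=20): x=-1.0000 theta=0.1000
After 2 (thin lens f=-31): x=-1.0000 theta=21/310 (≈0.0677)
After 3 (propagate distance d=25): x=43/62 (≈0.6935) theta=21/310 (≈0.0677)
After 4 (thin lens f=33): x=43/62 (≈0.6935) theta=239/5115 (≈0.0467)
After 5 (propagate distance d=12): x=4277/3410 (≈1.2543) theta=239/5115 (≈0.0467)
After 6 (thin lens f=-52): x=4277/3410 (≈1.2543) theta=2899/40920 (≈0.0708)
After 7 (propagate distance d=24): x=65/22 (≈2.9545) theta=2899/40920 (≈0.0708)
After 8 (thin lens f=46): x=65/22 (≈2.9545) theta=6227/941160 (≈0.0066)
After 9 (propagate distance d=37 (to screen)): x=3011099/941160 (≈3.1993) theta=6227/941160 (≈0.0066)
Rounded to 4 decimal places: x = 3.1993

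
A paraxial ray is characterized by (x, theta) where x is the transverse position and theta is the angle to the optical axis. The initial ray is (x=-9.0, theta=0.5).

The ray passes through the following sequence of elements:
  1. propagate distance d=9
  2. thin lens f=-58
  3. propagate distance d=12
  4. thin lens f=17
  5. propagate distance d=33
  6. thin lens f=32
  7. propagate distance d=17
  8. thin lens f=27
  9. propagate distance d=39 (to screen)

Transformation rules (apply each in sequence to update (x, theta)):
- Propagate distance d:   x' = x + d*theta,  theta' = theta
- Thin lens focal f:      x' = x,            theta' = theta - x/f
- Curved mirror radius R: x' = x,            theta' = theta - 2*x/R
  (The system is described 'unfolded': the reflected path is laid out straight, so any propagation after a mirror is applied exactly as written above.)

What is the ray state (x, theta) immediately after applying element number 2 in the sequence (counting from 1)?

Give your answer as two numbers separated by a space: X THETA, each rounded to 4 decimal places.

Answer: -4.5000 0.4224

Derivation:
Initial: x=-9.0000 theta=0.5000
After 1 (propagate distance d=9): x=-4.5000 theta=0.5000
After 2 (thin lens f=-58): x=-4.5000 theta=49/116 (≈0.4224)
Rounded to 4 decimal places: x = -4.5000, theta = 0.4224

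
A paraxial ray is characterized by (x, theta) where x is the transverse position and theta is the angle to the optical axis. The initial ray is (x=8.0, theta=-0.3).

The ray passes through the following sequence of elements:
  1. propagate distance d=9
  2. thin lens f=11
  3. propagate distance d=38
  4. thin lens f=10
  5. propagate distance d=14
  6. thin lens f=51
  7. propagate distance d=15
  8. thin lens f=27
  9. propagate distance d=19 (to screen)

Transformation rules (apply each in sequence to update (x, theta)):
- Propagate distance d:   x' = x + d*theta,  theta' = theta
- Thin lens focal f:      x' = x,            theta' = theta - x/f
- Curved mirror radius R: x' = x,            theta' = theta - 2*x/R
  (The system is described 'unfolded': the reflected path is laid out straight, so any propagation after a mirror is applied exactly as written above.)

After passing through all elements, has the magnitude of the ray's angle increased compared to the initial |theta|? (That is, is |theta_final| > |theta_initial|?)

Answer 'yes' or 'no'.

Answer: yes

Derivation:
Initial: x=8.0000 theta=-0.3000
After 1 (propagate distance d=9): x=5.3000 theta=-0.3000
After 2 (thin lens f=11): x=5.3000 theta=-43/55 (≈-0.7818)
After 3 (propagate distance d=38): x=-537/22 (≈-24.4091) theta=-43/55 (≈-0.7818)
After 4 (thin lens f=10): x=-537/22 (≈-24.4091) theta=73/44 (≈1.6591)
After 5 (propagate distance d=14): x=-13/11 (≈-1.1818) theta=73/44 (≈1.6591)
After 6 (thin lens f=51): x=-13/11 (≈-1.1818) theta=3775/2244 (≈1.6823)
After 7 (propagate distance d=15): x=17991/748 (≈24.0521) theta=3775/2244 (≈1.6823)
After 8 (thin lens f=27): x=17991/748 (≈24.0521) theta=148/187 (≈0.7914)
After 9 (propagate distance d=19 (to screen)): x=29239/748 (≈39.0896) theta=148/187 (≈0.7914)
|theta_initial|=0.3000 |theta_final|=148/187 (≈0.7914) -> increased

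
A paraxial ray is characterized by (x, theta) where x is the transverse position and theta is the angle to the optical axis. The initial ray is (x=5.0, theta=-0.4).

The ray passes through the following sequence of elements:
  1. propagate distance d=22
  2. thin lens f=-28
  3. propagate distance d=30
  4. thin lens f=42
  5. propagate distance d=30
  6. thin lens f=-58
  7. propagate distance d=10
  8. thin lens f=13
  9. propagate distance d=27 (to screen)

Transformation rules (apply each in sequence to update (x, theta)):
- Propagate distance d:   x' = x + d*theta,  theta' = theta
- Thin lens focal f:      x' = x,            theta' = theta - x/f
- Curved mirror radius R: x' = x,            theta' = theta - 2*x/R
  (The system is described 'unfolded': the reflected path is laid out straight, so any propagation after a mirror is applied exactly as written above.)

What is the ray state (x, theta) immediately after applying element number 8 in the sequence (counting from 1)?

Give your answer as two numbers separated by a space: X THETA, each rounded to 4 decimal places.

Answer: -26.1247 1.5720

Derivation:
Initial: x=5.0000 theta=-0.4000
After 1 (propagate distance d=22): x=-3.8000 theta=-0.4000
After 2 (thin lens f=-28): x=-3.8000 theta=-15/28 (≈-0.5357)
After 3 (propagate distance d=30): x=-1391/70 (≈-19.8714) theta=-15/28 (≈-0.5357)
After 4 (thin lens f=42): x=-1391/70 (≈-19.8714) theta=-46/735 (≈-0.0626)
After 5 (propagate distance d=30): x=-10657/490 (≈-21.7490) theta=-46/735 (≈-0.0626)
After 6 (thin lens f=-58): x=-10657/490 (≈-21.7490) theta=-37307/85260 (≈-0.4376)
After 7 (propagate distance d=10): x=-556847/21315 (≈-26.1247) theta=-37307/85260 (≈-0.4376)
After 8 (thin lens f=13): x=-556847/21315 (≈-26.1247) theta=580799/369460 (≈1.5720)
Rounded to 4 decimal places: x = -26.1247, theta = 1.5720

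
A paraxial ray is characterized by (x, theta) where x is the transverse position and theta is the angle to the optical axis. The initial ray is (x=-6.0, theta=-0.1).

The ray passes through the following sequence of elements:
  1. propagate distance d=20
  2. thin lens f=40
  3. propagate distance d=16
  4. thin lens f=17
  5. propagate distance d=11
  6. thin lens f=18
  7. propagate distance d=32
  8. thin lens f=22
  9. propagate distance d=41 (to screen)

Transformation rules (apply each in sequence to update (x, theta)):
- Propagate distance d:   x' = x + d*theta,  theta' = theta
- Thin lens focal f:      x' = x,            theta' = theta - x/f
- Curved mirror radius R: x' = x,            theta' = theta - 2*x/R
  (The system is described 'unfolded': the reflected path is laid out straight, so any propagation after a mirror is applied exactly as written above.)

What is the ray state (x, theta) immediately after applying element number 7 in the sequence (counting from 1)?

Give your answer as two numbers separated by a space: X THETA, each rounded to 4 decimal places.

Initial: x=-6.0000 theta=-0.1000
After 1 (propagate distance d=20): x=-8.0000 theta=-0.1000
After 2 (thin lens f=40): x=-8.0000 theta=0.1000
After 3 (propagate distance d=16): x=-6.4000 theta=0.1000
After 4 (thin lens f=17): x=-6.4000 theta=81/170 (≈0.4765)
After 5 (propagate distance d=11): x=-197/170 (≈-1.1588) theta=81/170 (≈0.4765)
After 6 (thin lens f=18): x=-197/170 (≈-1.1588) theta=331/612 (≈0.5408)
After 7 (propagate distance d=32): x=24707/1530 (≈16.1484) theta=331/612 (≈0.5408)
Rounded to 4 decimal places: x = 16.1484, theta = 0.5408

Answer: 16.1484 0.5408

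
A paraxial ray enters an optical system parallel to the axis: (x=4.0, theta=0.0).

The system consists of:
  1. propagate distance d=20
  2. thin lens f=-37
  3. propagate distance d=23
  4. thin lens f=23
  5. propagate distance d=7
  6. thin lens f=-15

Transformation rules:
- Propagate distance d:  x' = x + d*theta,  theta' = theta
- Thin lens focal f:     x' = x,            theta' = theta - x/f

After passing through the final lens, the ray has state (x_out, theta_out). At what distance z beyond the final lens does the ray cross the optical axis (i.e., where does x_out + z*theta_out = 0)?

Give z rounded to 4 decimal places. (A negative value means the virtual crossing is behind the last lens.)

Answer: -29.7085

Derivation:
Initial: x=4.0000 theta=0.0000
After 1 (propagate distance d=20): x=4.0000 theta=0.0000
After 2 (thin lens f=-37): x=4.0000 theta=4/37 (≈0.1081)
After 3 (propagate distance d=23): x=240/37 (≈6.4865) theta=4/37 (≈0.1081)
After 4 (thin lens f=23): x=240/37 (≈6.4865) theta=-4/23 (≈-0.1739)
After 5 (propagate distance d=7): x=4484/851 (≈5.2691) theta=-4/23 (≈-0.1739)
After 6 (thin lens f=-15): x=4484/851 (≈5.2691) theta=2264/12765 (≈0.1774)
z_focus = -x_out/theta_out = -(4484/851)/(2264/12765) = -16815/566 ≈ -29.7085
Rounded to 4 decimal places: z = -29.7085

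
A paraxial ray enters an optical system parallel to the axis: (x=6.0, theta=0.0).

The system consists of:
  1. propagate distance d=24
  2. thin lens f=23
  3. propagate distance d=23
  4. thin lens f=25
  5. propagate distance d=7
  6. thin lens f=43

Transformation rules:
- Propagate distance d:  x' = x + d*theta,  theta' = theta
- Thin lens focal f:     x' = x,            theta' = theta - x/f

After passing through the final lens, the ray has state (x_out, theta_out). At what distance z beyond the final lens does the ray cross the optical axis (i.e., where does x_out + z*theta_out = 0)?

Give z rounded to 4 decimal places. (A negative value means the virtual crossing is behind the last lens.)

Answer: -8.3611

Derivation:
Initial: x=6.0000 theta=0.0000
After 1 (propagate distance d=24): x=6.0000 theta=0.0000
After 2 (thin lens f=23): x=6.0000 theta=-6/23 (≈-0.2609)
After 3 (propagate distance d=23): x=0.0000 theta=-6/23 (≈-0.2609)
After 4 (thin lens f=25): x=0.0000 theta=-6/23 (≈-0.2609)
After 5 (propagate distance d=7): x=-42/23 (≈-1.8261) theta=-6/23 (≈-0.2609)
After 6 (thin lens f=43): x=-42/23 (≈-1.8261) theta=-216/989 (≈-0.2184)
z_focus = -x_out/theta_out = -(-42/23)/(-216/989) = -301/36 ≈ -8.3611
Rounded to 4 decimal places: z = -8.3611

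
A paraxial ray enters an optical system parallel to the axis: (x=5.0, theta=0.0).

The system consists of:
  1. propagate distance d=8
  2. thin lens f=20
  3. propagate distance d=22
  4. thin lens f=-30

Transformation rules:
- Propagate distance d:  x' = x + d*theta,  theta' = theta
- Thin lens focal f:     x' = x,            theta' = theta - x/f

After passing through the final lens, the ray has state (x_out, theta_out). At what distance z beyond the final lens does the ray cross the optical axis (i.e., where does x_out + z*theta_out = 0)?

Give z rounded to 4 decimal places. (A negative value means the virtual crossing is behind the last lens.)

Initial: x=5.0000 theta=0.0000
After 1 (propagate distance d=8): x=5.0000 theta=0.0000
After 2 (thin lens f=20): x=5.0000 theta=-0.2500
After 3 (propagate distance d=22): x=-0.5000 theta=-0.2500
After 4 (thin lens f=-30): x=-0.5000 theta=-4/15 (≈-0.2667)
z_focus = -x_out/theta_out = -(-0.5000)/(-4/15) = -1.8750
Rounded to 4 decimal places: z = -1.8750

Answer: -1.8750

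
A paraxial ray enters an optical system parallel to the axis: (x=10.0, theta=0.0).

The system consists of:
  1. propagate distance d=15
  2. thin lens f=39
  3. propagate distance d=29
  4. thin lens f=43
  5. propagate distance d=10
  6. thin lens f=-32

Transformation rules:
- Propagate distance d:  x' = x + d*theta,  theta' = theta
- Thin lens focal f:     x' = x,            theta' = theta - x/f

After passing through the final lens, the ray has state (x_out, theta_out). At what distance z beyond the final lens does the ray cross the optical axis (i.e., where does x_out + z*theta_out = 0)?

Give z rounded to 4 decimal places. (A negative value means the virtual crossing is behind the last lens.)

Initial: x=10.0000 theta=0.0000
After 1 (propagate distance d=15): x=10.0000 theta=0.0000
After 2 (thin lens f=39): x=10.0000 theta=-10/39 (≈-0.2564)
After 3 (propagate distance d=29): x=100/39 (≈2.5641) theta=-10/39 (≈-0.2564)
After 4 (thin lens f=43): x=100/39 (≈2.5641) theta=-530/1677 (≈-0.3160)
After 5 (propagate distance d=10): x=-1000/1677 (≈-0.5963) theta=-530/1677 (≈-0.3160)
After 6 (thin lens f=-32): x=-1000/1677 (≈-0.5963) theta=-2245/6708 (≈-0.3347)
z_focus = -x_out/theta_out = -(-1000/1677)/(-2245/6708) = -800/449 ≈ -1.7817
Rounded to 4 decimal places: z = -1.7817

Answer: -1.7817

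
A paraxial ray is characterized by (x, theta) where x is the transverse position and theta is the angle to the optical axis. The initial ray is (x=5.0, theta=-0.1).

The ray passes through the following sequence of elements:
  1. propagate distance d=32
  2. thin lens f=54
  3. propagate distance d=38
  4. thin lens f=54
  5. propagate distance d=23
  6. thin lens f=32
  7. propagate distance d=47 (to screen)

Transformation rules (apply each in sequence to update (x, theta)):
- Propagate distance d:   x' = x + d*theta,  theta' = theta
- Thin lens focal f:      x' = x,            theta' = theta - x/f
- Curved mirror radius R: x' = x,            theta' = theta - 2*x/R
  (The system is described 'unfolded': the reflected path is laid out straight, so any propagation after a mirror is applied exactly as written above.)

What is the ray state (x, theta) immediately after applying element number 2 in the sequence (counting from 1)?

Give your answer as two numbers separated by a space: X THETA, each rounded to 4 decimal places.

Answer: 1.8000 -0.1333

Derivation:
Initial: x=5.0000 theta=-0.1000
After 1 (propagate distance d=32): x=1.8000 theta=-0.1000
After 2 (thin lens f=54): x=1.8000 theta=-2/15 (≈-0.1333)
Rounded to 4 decimal places: x = 1.8000, theta = -0.1333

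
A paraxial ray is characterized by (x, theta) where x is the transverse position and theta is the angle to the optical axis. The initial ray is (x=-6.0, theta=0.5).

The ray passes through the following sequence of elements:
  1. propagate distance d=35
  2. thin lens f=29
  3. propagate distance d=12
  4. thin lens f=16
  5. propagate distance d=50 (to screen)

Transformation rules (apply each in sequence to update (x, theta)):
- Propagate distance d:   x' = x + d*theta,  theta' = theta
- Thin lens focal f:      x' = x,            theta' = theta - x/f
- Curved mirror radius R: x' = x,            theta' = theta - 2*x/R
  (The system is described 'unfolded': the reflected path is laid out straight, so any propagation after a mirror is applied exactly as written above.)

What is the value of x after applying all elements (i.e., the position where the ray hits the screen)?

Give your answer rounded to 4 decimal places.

Initial: x=-6.0000 theta=0.5000
After 1 (propagate distance d=35): x=11.5000 theta=0.5000
After 2 (thin lens f=29): x=11.5000 theta=3/29 (≈0.1034)
After 3 (propagate distance d=12): x=739/58 (≈12.7414) theta=3/29 (≈0.1034)
After 4 (thin lens f=16): x=739/58 (≈12.7414) theta=-643/928 (≈-0.6929)
After 5 (propagate distance d=50 (to screen)): x=-10163/464 (≈-21.9030) theta=-643/928 (≈-0.6929)
Rounded to 4 decimal places: x = -21.9030

Answer: -21.9030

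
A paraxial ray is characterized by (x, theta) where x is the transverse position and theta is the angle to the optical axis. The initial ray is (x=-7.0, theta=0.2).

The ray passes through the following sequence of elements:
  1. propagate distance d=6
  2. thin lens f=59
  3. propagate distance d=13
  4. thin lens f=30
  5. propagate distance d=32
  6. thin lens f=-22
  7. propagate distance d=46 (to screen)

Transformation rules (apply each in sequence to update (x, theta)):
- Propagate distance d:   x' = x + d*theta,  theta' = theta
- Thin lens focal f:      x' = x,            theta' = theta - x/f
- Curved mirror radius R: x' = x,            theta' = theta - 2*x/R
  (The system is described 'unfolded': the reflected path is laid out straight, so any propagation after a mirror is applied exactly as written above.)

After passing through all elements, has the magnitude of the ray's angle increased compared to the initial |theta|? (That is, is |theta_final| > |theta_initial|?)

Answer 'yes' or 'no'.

Answer: yes

Derivation:
Initial: x=-7.0000 theta=0.2000
After 1 (propagate distance d=6): x=-5.8000 theta=0.2000
After 2 (thin lens f=59): x=-5.8000 theta=88/295 (≈0.2983)
After 3 (propagate distance d=13): x=-567/295 (≈-1.9220) theta=88/295 (≈0.2983)
After 4 (thin lens f=30): x=-567/295 (≈-1.9220) theta=1069/2950 (≈0.3624)
After 5 (propagate distance d=32): x=14269/1475 (≈9.6739) theta=1069/2950 (≈0.3624)
After 6 (thin lens f=-22): x=14269/1475 (≈9.6739) theta=13014/16225 (≈0.8021)
After 7 (propagate distance d=46 (to screen)): x=755603/16225 (≈46.5703) theta=13014/16225 (≈0.8021)
|theta_initial|=0.2000 |theta_final|=13014/16225 (≈0.8021) -> increased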